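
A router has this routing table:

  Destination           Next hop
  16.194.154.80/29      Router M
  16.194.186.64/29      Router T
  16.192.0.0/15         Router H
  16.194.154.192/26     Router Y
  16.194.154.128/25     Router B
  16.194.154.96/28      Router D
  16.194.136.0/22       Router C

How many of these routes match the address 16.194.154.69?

0

No listed prefix contains 16.194.154.69.
Total matching entries: 0.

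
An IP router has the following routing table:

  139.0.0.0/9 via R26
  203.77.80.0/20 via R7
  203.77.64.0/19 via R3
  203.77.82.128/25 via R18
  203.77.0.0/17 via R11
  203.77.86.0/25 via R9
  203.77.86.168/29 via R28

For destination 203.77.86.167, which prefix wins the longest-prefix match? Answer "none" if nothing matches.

203.77.80.0/20

Entries matching 203.77.86.167:
  203.77.0.0/17 (203.77.0.0 - 203.77.127.255)
  203.77.64.0/19 (203.77.64.0 - 203.77.95.255)
  203.77.80.0/20 (203.77.80.0 - 203.77.95.255)
Most specific is 203.77.80.0/20.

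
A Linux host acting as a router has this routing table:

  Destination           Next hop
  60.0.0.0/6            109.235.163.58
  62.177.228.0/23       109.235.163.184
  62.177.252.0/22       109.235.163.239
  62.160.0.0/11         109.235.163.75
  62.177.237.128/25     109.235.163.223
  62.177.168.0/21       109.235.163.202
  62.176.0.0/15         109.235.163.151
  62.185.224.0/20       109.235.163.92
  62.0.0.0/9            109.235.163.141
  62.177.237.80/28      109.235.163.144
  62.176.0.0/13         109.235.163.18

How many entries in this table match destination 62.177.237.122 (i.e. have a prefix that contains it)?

4

Prefixes containing 62.177.237.122:
  60.0.0.0/6 (60.0.0.0 - 63.255.255.255)
  62.160.0.0/11 (62.160.0.0 - 62.191.255.255)
  62.176.0.0/13 (62.176.0.0 - 62.183.255.255)
  62.176.0.0/15 (62.176.0.0 - 62.177.255.255)
Total matching entries: 4.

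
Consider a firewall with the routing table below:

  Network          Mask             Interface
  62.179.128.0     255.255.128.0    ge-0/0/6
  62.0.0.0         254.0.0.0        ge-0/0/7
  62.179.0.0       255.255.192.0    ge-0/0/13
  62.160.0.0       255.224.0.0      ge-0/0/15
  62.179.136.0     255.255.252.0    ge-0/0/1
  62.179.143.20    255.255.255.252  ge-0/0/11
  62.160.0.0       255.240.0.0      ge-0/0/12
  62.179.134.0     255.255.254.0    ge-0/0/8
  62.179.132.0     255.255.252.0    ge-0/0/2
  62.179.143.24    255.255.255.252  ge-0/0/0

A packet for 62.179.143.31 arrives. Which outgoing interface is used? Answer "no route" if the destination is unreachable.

Routes whose prefix contains 62.179.143.31:
  62.0.0.0/7 (62.0.0.0 - 63.255.255.255) -> ge-0/0/7
  62.160.0.0/11 (62.160.0.0 - 62.191.255.255) -> ge-0/0/15
  62.179.128.0/17 (62.179.128.0 - 62.179.255.255) -> ge-0/0/6
More-specific entries that do NOT match:
  62.179.143.20/30 (62.179.143.20 - 62.179.143.23) does not contain 62.179.143.31
  62.179.143.24/30 (62.179.143.24 - 62.179.143.27) does not contain 62.179.143.31
  62.179.134.0/23 (62.179.134.0 - 62.179.135.255) does not contain 62.179.143.31
  62.179.136.0/22 (62.179.136.0 - 62.179.139.255) does not contain 62.179.143.31
  62.179.132.0/22 (62.179.132.0 - 62.179.135.255) does not contain 62.179.143.31
  62.179.0.0/18 (62.179.0.0 - 62.179.63.255) does not contain 62.179.143.31
Longest matching prefix is /17 -> interface ge-0/0/6.

ge-0/0/6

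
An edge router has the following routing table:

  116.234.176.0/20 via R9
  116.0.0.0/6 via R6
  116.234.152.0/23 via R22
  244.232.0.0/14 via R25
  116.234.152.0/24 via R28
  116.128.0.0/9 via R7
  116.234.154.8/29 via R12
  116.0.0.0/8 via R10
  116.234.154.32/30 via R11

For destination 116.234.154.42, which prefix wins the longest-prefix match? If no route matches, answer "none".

116.128.0.0/9

Entries matching 116.234.154.42:
  116.0.0.0/6 (116.0.0.0 - 119.255.255.255)
  116.0.0.0/8 (116.0.0.0 - 116.255.255.255)
  116.128.0.0/9 (116.128.0.0 - 116.255.255.255)
Most specific is 116.128.0.0/9.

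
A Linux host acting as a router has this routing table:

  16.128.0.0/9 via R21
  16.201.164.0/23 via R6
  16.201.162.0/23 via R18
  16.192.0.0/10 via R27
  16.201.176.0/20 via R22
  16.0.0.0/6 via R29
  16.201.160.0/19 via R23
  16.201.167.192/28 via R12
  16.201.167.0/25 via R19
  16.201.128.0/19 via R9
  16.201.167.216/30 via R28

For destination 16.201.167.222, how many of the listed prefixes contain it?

Prefixes containing 16.201.167.222:
  16.0.0.0/6 (16.0.0.0 - 19.255.255.255)
  16.128.0.0/9 (16.128.0.0 - 16.255.255.255)
  16.192.0.0/10 (16.192.0.0 - 16.255.255.255)
  16.201.160.0/19 (16.201.160.0 - 16.201.191.255)
Total matching entries: 4.

4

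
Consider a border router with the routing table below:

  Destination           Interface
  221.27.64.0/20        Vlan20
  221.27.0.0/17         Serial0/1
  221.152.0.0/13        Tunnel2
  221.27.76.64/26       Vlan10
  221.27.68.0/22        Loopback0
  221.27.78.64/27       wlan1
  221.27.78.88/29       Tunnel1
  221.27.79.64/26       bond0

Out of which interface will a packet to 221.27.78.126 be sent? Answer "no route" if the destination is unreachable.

Routes whose prefix contains 221.27.78.126:
  221.27.0.0/17 (221.27.0.0 - 221.27.127.255) -> Serial0/1
  221.27.64.0/20 (221.27.64.0 - 221.27.79.255) -> Vlan20
More-specific entries that do NOT match:
  221.27.78.88/29 (221.27.78.88 - 221.27.78.95) does not contain 221.27.78.126
  221.27.78.64/27 (221.27.78.64 - 221.27.78.95) does not contain 221.27.78.126
  221.27.76.64/26 (221.27.76.64 - 221.27.76.127) does not contain 221.27.78.126
  221.27.79.64/26 (221.27.79.64 - 221.27.79.127) does not contain 221.27.78.126
  221.27.68.0/22 (221.27.68.0 - 221.27.71.255) does not contain 221.27.78.126
Longest matching prefix is /20 -> interface Vlan20.

Vlan20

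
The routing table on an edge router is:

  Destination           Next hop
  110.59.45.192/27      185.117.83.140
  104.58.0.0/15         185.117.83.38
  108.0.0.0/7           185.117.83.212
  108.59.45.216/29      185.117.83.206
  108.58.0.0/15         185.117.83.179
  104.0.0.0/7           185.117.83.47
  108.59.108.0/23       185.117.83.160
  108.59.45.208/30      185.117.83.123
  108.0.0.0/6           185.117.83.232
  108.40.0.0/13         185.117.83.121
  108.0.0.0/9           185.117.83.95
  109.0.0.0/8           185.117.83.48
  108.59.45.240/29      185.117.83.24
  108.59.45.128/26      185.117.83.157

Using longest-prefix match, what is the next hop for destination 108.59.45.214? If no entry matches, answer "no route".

Routes whose prefix contains 108.59.45.214:
  108.0.0.0/6 (108.0.0.0 - 111.255.255.255) -> 185.117.83.232
  108.0.0.0/7 (108.0.0.0 - 109.255.255.255) -> 185.117.83.212
  108.0.0.0/9 (108.0.0.0 - 108.127.255.255) -> 185.117.83.95
  108.58.0.0/15 (108.58.0.0 - 108.59.255.255) -> 185.117.83.179
More-specific entries that do NOT match:
  108.59.45.208/30 (108.59.45.208 - 108.59.45.211) does not contain 108.59.45.214
  108.59.45.216/29 (108.59.45.216 - 108.59.45.223) does not contain 108.59.45.214
  108.59.45.240/29 (108.59.45.240 - 108.59.45.247) does not contain 108.59.45.214
  110.59.45.192/27 (110.59.45.192 - 110.59.45.223) does not contain 108.59.45.214
  108.59.45.128/26 (108.59.45.128 - 108.59.45.191) does not contain 108.59.45.214
  108.59.108.0/23 (108.59.108.0 - 108.59.109.255) does not contain 108.59.45.214
Longest matching prefix is /15 -> next hop 185.117.83.179.

185.117.83.179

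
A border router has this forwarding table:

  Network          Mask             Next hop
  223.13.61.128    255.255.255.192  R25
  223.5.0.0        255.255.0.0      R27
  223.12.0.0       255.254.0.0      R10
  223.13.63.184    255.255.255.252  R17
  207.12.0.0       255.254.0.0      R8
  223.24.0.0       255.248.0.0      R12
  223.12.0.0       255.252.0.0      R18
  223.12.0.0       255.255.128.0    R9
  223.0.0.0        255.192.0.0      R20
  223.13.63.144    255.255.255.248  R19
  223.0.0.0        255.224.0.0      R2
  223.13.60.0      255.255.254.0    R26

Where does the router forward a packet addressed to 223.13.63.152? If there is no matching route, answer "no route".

R10

Routes whose prefix contains 223.13.63.152:
  223.0.0.0/10 (223.0.0.0 - 223.63.255.255) -> R20
  223.0.0.0/11 (223.0.0.0 - 223.31.255.255) -> R2
  223.12.0.0/14 (223.12.0.0 - 223.15.255.255) -> R18
  223.12.0.0/15 (223.12.0.0 - 223.13.255.255) -> R10
More-specific entries that do NOT match:
  223.13.63.184/30 (223.13.63.184 - 223.13.63.187) does not contain 223.13.63.152
  223.13.63.144/29 (223.13.63.144 - 223.13.63.151) does not contain 223.13.63.152
  223.13.61.128/26 (223.13.61.128 - 223.13.61.191) does not contain 223.13.63.152
  223.13.60.0/23 (223.13.60.0 - 223.13.61.255) does not contain 223.13.63.152
  223.12.0.0/17 (223.12.0.0 - 223.12.127.255) does not contain 223.13.63.152
  223.5.0.0/16 (223.5.0.0 - 223.5.255.255) does not contain 223.13.63.152
Longest matching prefix is /15 -> next hop R10.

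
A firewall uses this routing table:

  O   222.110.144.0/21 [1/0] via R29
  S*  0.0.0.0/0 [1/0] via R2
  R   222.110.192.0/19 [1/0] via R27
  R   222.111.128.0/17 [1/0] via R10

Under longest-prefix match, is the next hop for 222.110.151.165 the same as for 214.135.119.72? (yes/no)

222.110.151.165: longest match 222.110.144.0/21 -> R29
214.135.119.72: longest match 0.0.0.0/0 -> R2

no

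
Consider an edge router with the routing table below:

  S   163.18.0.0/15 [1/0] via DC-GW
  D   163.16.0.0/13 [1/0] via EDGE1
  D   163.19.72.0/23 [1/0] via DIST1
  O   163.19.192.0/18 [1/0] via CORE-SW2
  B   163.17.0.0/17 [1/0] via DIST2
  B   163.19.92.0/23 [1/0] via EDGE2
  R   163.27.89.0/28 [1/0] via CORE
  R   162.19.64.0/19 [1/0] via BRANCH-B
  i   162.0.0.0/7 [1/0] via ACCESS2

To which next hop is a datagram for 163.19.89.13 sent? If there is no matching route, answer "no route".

Routes whose prefix contains 163.19.89.13:
  162.0.0.0/7 (162.0.0.0 - 163.255.255.255) -> ACCESS2
  163.16.0.0/13 (163.16.0.0 - 163.23.255.255) -> EDGE1
  163.18.0.0/15 (163.18.0.0 - 163.19.255.255) -> DC-GW
More-specific entries that do NOT match:
  163.27.89.0/28 (163.27.89.0 - 163.27.89.15) does not contain 163.19.89.13
  163.19.72.0/23 (163.19.72.0 - 163.19.73.255) does not contain 163.19.89.13
  163.19.92.0/23 (163.19.92.0 - 163.19.93.255) does not contain 163.19.89.13
  162.19.64.0/19 (162.19.64.0 - 162.19.95.255) does not contain 163.19.89.13
  163.19.192.0/18 (163.19.192.0 - 163.19.255.255) does not contain 163.19.89.13
  163.17.0.0/17 (163.17.0.0 - 163.17.127.255) does not contain 163.19.89.13
Longest matching prefix is /15 -> next hop DC-GW.

DC-GW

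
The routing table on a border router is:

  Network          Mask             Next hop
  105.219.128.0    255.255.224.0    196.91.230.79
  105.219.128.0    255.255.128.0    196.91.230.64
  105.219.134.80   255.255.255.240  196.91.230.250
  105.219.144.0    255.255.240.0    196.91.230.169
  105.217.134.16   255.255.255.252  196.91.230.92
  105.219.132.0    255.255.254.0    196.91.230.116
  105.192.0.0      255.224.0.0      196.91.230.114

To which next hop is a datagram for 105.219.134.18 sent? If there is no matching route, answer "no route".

196.91.230.79

Routes whose prefix contains 105.219.134.18:
  105.192.0.0/11 (105.192.0.0 - 105.223.255.255) -> 196.91.230.114
  105.219.128.0/17 (105.219.128.0 - 105.219.255.255) -> 196.91.230.64
  105.219.128.0/19 (105.219.128.0 - 105.219.159.255) -> 196.91.230.79
More-specific entries that do NOT match:
  105.217.134.16/30 (105.217.134.16 - 105.217.134.19) does not contain 105.219.134.18
  105.219.134.80/28 (105.219.134.80 - 105.219.134.95) does not contain 105.219.134.18
  105.219.132.0/23 (105.219.132.0 - 105.219.133.255) does not contain 105.219.134.18
  105.219.144.0/20 (105.219.144.0 - 105.219.159.255) does not contain 105.219.134.18
Longest matching prefix is /19 -> next hop 196.91.230.79.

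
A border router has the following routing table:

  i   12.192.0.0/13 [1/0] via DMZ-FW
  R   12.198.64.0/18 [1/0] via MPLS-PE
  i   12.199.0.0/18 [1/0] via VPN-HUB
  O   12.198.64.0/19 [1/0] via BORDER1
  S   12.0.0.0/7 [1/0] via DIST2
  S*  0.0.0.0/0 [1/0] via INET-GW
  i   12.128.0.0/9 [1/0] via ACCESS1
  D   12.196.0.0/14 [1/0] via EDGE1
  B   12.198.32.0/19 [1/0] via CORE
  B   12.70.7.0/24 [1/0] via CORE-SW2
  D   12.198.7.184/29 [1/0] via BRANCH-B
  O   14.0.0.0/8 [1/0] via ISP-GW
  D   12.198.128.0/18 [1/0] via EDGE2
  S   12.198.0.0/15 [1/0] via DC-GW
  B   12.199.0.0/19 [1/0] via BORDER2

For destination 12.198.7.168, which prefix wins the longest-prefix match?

Entries matching 12.198.7.168:
  0.0.0.0/0 (default, matches everything)
  12.0.0.0/7 (12.0.0.0 - 13.255.255.255)
  12.128.0.0/9 (12.128.0.0 - 12.255.255.255)
  12.192.0.0/13 (12.192.0.0 - 12.199.255.255)
  12.196.0.0/14 (12.196.0.0 - 12.199.255.255)
  12.198.0.0/15 (12.198.0.0 - 12.199.255.255)
Most specific is 12.198.0.0/15.

12.198.0.0/15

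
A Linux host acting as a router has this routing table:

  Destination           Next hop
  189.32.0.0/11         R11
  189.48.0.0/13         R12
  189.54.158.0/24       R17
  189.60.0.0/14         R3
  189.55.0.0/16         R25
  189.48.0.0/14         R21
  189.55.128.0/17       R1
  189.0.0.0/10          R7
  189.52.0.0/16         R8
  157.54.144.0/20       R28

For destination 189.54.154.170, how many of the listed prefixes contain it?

3

Prefixes containing 189.54.154.170:
  189.0.0.0/10 (189.0.0.0 - 189.63.255.255)
  189.32.0.0/11 (189.32.0.0 - 189.63.255.255)
  189.48.0.0/13 (189.48.0.0 - 189.55.255.255)
Total matching entries: 3.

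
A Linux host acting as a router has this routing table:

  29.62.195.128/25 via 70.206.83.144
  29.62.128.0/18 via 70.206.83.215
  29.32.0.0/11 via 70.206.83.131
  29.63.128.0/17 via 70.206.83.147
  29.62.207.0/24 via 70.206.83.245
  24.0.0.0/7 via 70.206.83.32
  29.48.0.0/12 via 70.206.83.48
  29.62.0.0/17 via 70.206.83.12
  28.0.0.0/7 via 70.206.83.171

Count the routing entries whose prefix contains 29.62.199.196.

3

Prefixes containing 29.62.199.196:
  28.0.0.0/7 (28.0.0.0 - 29.255.255.255)
  29.32.0.0/11 (29.32.0.0 - 29.63.255.255)
  29.48.0.0/12 (29.48.0.0 - 29.63.255.255)
Total matching entries: 3.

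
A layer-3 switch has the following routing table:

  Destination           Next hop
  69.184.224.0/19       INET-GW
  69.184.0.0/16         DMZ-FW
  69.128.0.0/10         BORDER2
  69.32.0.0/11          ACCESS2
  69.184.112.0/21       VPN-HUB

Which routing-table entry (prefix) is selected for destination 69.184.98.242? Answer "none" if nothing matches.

Entries matching 69.184.98.242:
  69.128.0.0/10 (69.128.0.0 - 69.191.255.255)
  69.184.0.0/16 (69.184.0.0 - 69.184.255.255)
Most specific is 69.184.0.0/16.

69.184.0.0/16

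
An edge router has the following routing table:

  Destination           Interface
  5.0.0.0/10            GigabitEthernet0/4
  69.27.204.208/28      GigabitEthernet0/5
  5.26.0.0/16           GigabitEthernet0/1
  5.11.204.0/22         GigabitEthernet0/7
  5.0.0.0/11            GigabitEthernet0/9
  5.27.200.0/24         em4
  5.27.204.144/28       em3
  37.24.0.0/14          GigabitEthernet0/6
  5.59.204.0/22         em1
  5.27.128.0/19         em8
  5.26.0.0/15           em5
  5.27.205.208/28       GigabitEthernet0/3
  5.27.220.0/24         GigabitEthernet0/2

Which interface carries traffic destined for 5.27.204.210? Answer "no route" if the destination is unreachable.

Routes whose prefix contains 5.27.204.210:
  5.0.0.0/10 (5.0.0.0 - 5.63.255.255) -> GigabitEthernet0/4
  5.0.0.0/11 (5.0.0.0 - 5.31.255.255) -> GigabitEthernet0/9
  5.26.0.0/15 (5.26.0.0 - 5.27.255.255) -> em5
More-specific entries that do NOT match:
  69.27.204.208/28 (69.27.204.208 - 69.27.204.223) does not contain 5.27.204.210
  5.27.204.144/28 (5.27.204.144 - 5.27.204.159) does not contain 5.27.204.210
  5.27.205.208/28 (5.27.205.208 - 5.27.205.223) does not contain 5.27.204.210
  5.27.200.0/24 (5.27.200.0 - 5.27.200.255) does not contain 5.27.204.210
  5.27.220.0/24 (5.27.220.0 - 5.27.220.255) does not contain 5.27.204.210
  5.11.204.0/22 (5.11.204.0 - 5.11.207.255) does not contain 5.27.204.210
  5.59.204.0/22 (5.59.204.0 - 5.59.207.255) does not contain 5.27.204.210
  5.27.128.0/19 (5.27.128.0 - 5.27.159.255) does not contain 5.27.204.210
  5.26.0.0/16 (5.26.0.0 - 5.26.255.255) does not contain 5.27.204.210
Longest matching prefix is /15 -> interface em5.

em5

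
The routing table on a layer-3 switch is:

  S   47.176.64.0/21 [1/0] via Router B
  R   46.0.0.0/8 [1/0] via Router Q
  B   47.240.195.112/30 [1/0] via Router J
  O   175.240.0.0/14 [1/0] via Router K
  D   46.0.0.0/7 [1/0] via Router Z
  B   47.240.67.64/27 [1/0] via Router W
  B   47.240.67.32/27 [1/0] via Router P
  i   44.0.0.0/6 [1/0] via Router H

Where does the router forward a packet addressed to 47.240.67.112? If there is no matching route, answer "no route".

Router Z

Routes whose prefix contains 47.240.67.112:
  44.0.0.0/6 (44.0.0.0 - 47.255.255.255) -> Router H
  46.0.0.0/7 (46.0.0.0 - 47.255.255.255) -> Router Z
More-specific entries that do NOT match:
  47.240.195.112/30 (47.240.195.112 - 47.240.195.115) does not contain 47.240.67.112
  47.240.67.64/27 (47.240.67.64 - 47.240.67.95) does not contain 47.240.67.112
  47.240.67.32/27 (47.240.67.32 - 47.240.67.63) does not contain 47.240.67.112
  47.176.64.0/21 (47.176.64.0 - 47.176.71.255) does not contain 47.240.67.112
  175.240.0.0/14 (175.240.0.0 - 175.243.255.255) does not contain 47.240.67.112
  46.0.0.0/8 (46.0.0.0 - 46.255.255.255) does not contain 47.240.67.112
Longest matching prefix is /7 -> next hop Router Z.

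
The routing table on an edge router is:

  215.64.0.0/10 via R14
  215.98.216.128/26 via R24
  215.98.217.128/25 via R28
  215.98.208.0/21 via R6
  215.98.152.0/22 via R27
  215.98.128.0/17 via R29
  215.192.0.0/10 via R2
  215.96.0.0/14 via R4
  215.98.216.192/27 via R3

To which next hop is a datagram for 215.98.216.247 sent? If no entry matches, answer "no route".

Routes whose prefix contains 215.98.216.247:
  215.64.0.0/10 (215.64.0.0 - 215.127.255.255) -> R14
  215.96.0.0/14 (215.96.0.0 - 215.99.255.255) -> R4
  215.98.128.0/17 (215.98.128.0 - 215.98.255.255) -> R29
More-specific entries that do NOT match:
  215.98.216.192/27 (215.98.216.192 - 215.98.216.223) does not contain 215.98.216.247
  215.98.216.128/26 (215.98.216.128 - 215.98.216.191) does not contain 215.98.216.247
  215.98.217.128/25 (215.98.217.128 - 215.98.217.255) does not contain 215.98.216.247
  215.98.152.0/22 (215.98.152.0 - 215.98.155.255) does not contain 215.98.216.247
  215.98.208.0/21 (215.98.208.0 - 215.98.215.255) does not contain 215.98.216.247
Longest matching prefix is /17 -> next hop R29.

R29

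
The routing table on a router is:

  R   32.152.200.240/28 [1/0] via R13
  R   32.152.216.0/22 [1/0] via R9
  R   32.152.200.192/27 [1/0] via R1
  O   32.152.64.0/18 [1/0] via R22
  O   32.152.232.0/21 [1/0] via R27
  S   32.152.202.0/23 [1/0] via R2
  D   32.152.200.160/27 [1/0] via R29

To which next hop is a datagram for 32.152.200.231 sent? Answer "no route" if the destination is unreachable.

no route

No entry's prefix contains 32.152.200.231; there is no default route.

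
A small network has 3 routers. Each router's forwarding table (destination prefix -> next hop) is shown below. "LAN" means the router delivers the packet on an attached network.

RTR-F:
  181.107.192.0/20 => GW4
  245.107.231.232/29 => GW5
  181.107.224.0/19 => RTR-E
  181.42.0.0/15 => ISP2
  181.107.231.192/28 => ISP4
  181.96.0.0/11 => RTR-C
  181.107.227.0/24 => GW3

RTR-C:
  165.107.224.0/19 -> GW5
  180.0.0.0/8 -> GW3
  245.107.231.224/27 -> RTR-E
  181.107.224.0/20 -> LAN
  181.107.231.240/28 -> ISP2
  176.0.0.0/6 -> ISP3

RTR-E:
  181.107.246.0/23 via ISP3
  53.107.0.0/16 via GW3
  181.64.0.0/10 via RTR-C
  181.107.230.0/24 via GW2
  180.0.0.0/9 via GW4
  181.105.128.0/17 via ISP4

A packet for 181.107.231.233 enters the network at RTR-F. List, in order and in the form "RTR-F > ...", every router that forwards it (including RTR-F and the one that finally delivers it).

RTR-F > RTR-E > RTR-C

At RTR-F: longest match for 181.107.231.233 is 181.107.224.0/19 -> RTR-E
At RTR-E: longest match for 181.107.231.233 is 181.64.0.0/10 -> RTR-C
At RTR-C: longest match for 181.107.231.233 is 181.107.224.0/20 -> LAN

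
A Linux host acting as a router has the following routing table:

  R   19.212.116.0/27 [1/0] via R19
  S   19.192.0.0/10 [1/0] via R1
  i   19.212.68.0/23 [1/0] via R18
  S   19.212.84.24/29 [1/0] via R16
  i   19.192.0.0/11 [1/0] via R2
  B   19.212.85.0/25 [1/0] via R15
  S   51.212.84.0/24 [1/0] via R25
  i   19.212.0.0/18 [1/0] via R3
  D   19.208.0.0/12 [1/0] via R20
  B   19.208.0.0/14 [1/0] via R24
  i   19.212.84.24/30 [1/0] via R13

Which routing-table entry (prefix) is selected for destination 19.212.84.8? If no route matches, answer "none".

Entries matching 19.212.84.8:
  19.192.0.0/10 (19.192.0.0 - 19.255.255.255)
  19.192.0.0/11 (19.192.0.0 - 19.223.255.255)
  19.208.0.0/12 (19.208.0.0 - 19.223.255.255)
Most specific is 19.208.0.0/12.

19.208.0.0/12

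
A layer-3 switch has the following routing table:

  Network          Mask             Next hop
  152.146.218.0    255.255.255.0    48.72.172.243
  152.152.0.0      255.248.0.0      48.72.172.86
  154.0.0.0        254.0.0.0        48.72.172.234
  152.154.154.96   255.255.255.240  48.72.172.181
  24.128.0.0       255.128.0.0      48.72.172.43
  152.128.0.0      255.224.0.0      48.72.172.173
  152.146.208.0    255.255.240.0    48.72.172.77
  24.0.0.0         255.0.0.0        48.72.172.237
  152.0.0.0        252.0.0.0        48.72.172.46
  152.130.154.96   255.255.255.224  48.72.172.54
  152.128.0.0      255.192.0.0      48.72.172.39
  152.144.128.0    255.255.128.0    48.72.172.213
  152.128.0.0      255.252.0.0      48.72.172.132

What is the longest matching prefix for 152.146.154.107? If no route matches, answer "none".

152.128.0.0/11

Entries matching 152.146.154.107:
  152.0.0.0/6 (152.0.0.0 - 155.255.255.255)
  152.128.0.0/10 (152.128.0.0 - 152.191.255.255)
  152.128.0.0/11 (152.128.0.0 - 152.159.255.255)
Most specific is 152.128.0.0/11.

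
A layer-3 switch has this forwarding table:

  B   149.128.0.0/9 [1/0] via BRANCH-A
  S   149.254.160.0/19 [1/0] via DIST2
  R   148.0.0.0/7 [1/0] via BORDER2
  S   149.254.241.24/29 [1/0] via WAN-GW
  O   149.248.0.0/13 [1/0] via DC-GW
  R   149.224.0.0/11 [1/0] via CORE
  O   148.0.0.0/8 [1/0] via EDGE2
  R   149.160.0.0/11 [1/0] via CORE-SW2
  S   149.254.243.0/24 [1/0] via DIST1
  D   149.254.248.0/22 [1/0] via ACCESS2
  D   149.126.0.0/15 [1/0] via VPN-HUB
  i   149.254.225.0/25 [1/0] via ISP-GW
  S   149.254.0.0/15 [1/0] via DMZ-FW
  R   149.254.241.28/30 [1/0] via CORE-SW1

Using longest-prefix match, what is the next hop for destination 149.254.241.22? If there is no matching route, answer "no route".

Routes whose prefix contains 149.254.241.22:
  148.0.0.0/7 (148.0.0.0 - 149.255.255.255) -> BORDER2
  149.128.0.0/9 (149.128.0.0 - 149.255.255.255) -> BRANCH-A
  149.224.0.0/11 (149.224.0.0 - 149.255.255.255) -> CORE
  149.248.0.0/13 (149.248.0.0 - 149.255.255.255) -> DC-GW
  149.254.0.0/15 (149.254.0.0 - 149.255.255.255) -> DMZ-FW
More-specific entries that do NOT match:
  149.254.241.28/30 (149.254.241.28 - 149.254.241.31) does not contain 149.254.241.22
  149.254.241.24/29 (149.254.241.24 - 149.254.241.31) does not contain 149.254.241.22
  149.254.225.0/25 (149.254.225.0 - 149.254.225.127) does not contain 149.254.241.22
  149.254.243.0/24 (149.254.243.0 - 149.254.243.255) does not contain 149.254.241.22
  149.254.248.0/22 (149.254.248.0 - 149.254.251.255) does not contain 149.254.241.22
  149.254.160.0/19 (149.254.160.0 - 149.254.191.255) does not contain 149.254.241.22
Longest matching prefix is /15 -> next hop DMZ-FW.

DMZ-FW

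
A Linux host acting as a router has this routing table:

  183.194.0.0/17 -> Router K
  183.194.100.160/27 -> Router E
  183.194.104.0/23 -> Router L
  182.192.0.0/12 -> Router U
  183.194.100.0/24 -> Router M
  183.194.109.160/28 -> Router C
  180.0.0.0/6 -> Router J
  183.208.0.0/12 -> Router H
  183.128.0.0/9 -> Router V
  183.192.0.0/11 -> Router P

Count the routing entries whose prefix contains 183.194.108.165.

4

Prefixes containing 183.194.108.165:
  180.0.0.0/6 (180.0.0.0 - 183.255.255.255)
  183.128.0.0/9 (183.128.0.0 - 183.255.255.255)
  183.192.0.0/11 (183.192.0.0 - 183.223.255.255)
  183.194.0.0/17 (183.194.0.0 - 183.194.127.255)
Total matching entries: 4.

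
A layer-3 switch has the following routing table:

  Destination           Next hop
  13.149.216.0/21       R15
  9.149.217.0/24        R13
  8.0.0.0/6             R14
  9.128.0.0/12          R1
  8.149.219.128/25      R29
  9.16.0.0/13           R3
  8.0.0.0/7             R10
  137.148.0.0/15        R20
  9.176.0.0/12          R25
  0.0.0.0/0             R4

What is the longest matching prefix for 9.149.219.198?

8.0.0.0/7

Entries matching 9.149.219.198:
  0.0.0.0/0 (default, matches everything)
  8.0.0.0/6 (8.0.0.0 - 11.255.255.255)
  8.0.0.0/7 (8.0.0.0 - 9.255.255.255)
Most specific is 8.0.0.0/7.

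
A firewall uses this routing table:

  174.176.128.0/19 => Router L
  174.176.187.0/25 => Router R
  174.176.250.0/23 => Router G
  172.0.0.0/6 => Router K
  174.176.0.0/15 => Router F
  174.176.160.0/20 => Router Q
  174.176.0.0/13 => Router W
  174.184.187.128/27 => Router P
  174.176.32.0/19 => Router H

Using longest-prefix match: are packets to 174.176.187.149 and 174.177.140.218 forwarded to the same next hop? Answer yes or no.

174.176.187.149: longest match 174.176.0.0/15 -> Router F
174.177.140.218: longest match 174.176.0.0/15 -> Router F

yes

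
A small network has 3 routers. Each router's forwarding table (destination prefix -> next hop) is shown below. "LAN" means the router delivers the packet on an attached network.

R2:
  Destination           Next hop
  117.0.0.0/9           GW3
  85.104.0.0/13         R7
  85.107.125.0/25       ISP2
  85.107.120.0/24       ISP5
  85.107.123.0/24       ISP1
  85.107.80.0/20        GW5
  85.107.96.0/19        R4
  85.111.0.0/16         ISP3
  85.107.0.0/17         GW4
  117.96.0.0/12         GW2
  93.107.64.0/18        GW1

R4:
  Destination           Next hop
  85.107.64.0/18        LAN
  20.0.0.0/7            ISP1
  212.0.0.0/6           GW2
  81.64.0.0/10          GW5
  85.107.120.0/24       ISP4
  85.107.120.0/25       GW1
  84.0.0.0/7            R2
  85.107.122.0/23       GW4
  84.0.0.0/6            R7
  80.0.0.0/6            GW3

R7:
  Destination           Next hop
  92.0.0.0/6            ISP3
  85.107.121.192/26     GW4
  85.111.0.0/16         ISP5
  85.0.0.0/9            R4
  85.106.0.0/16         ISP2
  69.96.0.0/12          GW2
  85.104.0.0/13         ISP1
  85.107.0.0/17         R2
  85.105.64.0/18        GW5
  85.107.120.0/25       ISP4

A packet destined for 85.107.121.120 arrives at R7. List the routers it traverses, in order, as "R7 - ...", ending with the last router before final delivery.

At R7: longest match for 85.107.121.120 is 85.107.0.0/17 -> R2
At R2: longest match for 85.107.121.120 is 85.107.96.0/19 -> R4
At R4: longest match for 85.107.121.120 is 85.107.64.0/18 -> LAN

R7 - R2 - R4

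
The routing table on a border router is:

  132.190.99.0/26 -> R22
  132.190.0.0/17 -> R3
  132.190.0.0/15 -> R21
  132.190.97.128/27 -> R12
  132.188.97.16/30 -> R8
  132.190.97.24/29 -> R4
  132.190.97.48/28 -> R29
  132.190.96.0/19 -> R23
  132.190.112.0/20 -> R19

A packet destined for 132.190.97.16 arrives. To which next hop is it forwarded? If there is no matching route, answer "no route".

R23

Routes whose prefix contains 132.190.97.16:
  132.190.0.0/15 (132.190.0.0 - 132.191.255.255) -> R21
  132.190.0.0/17 (132.190.0.0 - 132.190.127.255) -> R3
  132.190.96.0/19 (132.190.96.0 - 132.190.127.255) -> R23
More-specific entries that do NOT match:
  132.188.97.16/30 (132.188.97.16 - 132.188.97.19) does not contain 132.190.97.16
  132.190.97.24/29 (132.190.97.24 - 132.190.97.31) does not contain 132.190.97.16
  132.190.97.48/28 (132.190.97.48 - 132.190.97.63) does not contain 132.190.97.16
  132.190.97.128/27 (132.190.97.128 - 132.190.97.159) does not contain 132.190.97.16
  132.190.99.0/26 (132.190.99.0 - 132.190.99.63) does not contain 132.190.97.16
  132.190.112.0/20 (132.190.112.0 - 132.190.127.255) does not contain 132.190.97.16
Longest matching prefix is /19 -> next hop R23.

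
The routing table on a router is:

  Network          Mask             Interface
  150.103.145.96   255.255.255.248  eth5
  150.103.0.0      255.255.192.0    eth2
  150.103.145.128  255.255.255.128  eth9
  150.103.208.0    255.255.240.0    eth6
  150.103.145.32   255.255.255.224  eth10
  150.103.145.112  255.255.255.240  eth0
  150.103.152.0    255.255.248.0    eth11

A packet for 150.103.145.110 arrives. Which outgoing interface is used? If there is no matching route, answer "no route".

No entry's prefix contains 150.103.145.110; there is no default route.

no route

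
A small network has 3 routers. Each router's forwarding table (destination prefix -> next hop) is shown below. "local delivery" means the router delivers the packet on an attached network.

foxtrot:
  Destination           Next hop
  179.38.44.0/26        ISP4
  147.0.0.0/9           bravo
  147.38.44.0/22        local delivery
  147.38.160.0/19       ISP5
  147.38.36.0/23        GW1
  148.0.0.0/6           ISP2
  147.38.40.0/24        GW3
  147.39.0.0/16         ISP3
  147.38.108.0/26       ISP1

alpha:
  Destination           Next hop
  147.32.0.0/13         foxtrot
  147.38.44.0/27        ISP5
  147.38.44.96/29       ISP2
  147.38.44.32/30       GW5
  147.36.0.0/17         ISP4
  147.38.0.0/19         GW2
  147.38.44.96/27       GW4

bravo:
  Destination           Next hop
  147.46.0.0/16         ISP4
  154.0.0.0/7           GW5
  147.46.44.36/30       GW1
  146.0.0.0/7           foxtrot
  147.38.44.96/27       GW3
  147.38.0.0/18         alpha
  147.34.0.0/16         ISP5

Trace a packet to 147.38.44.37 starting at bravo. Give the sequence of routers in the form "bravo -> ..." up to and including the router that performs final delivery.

At bravo: longest match for 147.38.44.37 is 147.38.0.0/18 -> alpha
At alpha: longest match for 147.38.44.37 is 147.32.0.0/13 -> foxtrot
At foxtrot: longest match for 147.38.44.37 is 147.38.44.0/22 -> local delivery

bravo -> alpha -> foxtrot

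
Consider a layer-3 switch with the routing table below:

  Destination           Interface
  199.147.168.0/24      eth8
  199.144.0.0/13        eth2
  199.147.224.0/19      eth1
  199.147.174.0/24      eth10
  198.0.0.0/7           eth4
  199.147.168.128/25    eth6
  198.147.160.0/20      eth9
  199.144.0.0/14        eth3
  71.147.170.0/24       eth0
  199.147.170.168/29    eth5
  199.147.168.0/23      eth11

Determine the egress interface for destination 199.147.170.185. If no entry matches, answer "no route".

eth3

Routes whose prefix contains 199.147.170.185:
  198.0.0.0/7 (198.0.0.0 - 199.255.255.255) -> eth4
  199.144.0.0/13 (199.144.0.0 - 199.151.255.255) -> eth2
  199.144.0.0/14 (199.144.0.0 - 199.147.255.255) -> eth3
More-specific entries that do NOT match:
  199.147.170.168/29 (199.147.170.168 - 199.147.170.175) does not contain 199.147.170.185
  199.147.168.128/25 (199.147.168.128 - 199.147.168.255) does not contain 199.147.170.185
  199.147.168.0/24 (199.147.168.0 - 199.147.168.255) does not contain 199.147.170.185
  199.147.174.0/24 (199.147.174.0 - 199.147.174.255) does not contain 199.147.170.185
  71.147.170.0/24 (71.147.170.0 - 71.147.170.255) does not contain 199.147.170.185
  199.147.168.0/23 (199.147.168.0 - 199.147.169.255) does not contain 199.147.170.185
  198.147.160.0/20 (198.147.160.0 - 198.147.175.255) does not contain 199.147.170.185
  199.147.224.0/19 (199.147.224.0 - 199.147.255.255) does not contain 199.147.170.185
Longest matching prefix is /14 -> interface eth3.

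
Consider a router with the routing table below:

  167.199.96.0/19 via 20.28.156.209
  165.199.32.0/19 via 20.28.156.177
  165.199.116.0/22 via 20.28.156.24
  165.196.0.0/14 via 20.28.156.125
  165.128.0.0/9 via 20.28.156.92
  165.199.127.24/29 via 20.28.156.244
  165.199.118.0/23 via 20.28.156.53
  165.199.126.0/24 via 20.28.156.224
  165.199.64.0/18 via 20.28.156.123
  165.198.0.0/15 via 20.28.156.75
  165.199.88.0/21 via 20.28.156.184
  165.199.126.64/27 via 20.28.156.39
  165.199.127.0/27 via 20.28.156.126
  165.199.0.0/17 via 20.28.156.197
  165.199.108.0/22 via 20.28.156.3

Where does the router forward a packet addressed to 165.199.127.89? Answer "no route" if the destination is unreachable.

Routes whose prefix contains 165.199.127.89:
  165.128.0.0/9 (165.128.0.0 - 165.255.255.255) -> 20.28.156.92
  165.196.0.0/14 (165.196.0.0 - 165.199.255.255) -> 20.28.156.125
  165.198.0.0/15 (165.198.0.0 - 165.199.255.255) -> 20.28.156.75
  165.199.0.0/17 (165.199.0.0 - 165.199.127.255) -> 20.28.156.197
  165.199.64.0/18 (165.199.64.0 - 165.199.127.255) -> 20.28.156.123
More-specific entries that do NOT match:
  165.199.127.24/29 (165.199.127.24 - 165.199.127.31) does not contain 165.199.127.89
  165.199.126.64/27 (165.199.126.64 - 165.199.126.95) does not contain 165.199.127.89
  165.199.127.0/27 (165.199.127.0 - 165.199.127.31) does not contain 165.199.127.89
  165.199.126.0/24 (165.199.126.0 - 165.199.126.255) does not contain 165.199.127.89
  165.199.118.0/23 (165.199.118.0 - 165.199.119.255) does not contain 165.199.127.89
  165.199.116.0/22 (165.199.116.0 - 165.199.119.255) does not contain 165.199.127.89
  165.199.108.0/22 (165.199.108.0 - 165.199.111.255) does not contain 165.199.127.89
  165.199.88.0/21 (165.199.88.0 - 165.199.95.255) does not contain 165.199.127.89
  167.199.96.0/19 (167.199.96.0 - 167.199.127.255) does not contain 165.199.127.89
  165.199.32.0/19 (165.199.32.0 - 165.199.63.255) does not contain 165.199.127.89
Longest matching prefix is /18 -> next hop 20.28.156.123.

20.28.156.123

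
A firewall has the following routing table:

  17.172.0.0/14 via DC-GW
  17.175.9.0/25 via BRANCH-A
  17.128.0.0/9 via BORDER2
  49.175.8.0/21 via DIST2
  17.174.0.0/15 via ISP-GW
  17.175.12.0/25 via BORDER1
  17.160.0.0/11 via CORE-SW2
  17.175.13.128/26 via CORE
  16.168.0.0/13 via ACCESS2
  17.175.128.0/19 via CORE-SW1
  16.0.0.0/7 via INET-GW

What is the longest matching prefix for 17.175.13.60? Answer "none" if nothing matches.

17.174.0.0/15

Entries matching 17.175.13.60:
  16.0.0.0/7 (16.0.0.0 - 17.255.255.255)
  17.128.0.0/9 (17.128.0.0 - 17.255.255.255)
  17.160.0.0/11 (17.160.0.0 - 17.191.255.255)
  17.172.0.0/14 (17.172.0.0 - 17.175.255.255)
  17.174.0.0/15 (17.174.0.0 - 17.175.255.255)
Most specific is 17.174.0.0/15.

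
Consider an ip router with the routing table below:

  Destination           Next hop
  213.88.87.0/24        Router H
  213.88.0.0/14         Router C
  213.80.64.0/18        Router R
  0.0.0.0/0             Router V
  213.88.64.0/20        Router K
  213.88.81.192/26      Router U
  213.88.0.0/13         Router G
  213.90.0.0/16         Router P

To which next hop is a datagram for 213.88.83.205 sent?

Router C

Routes whose prefix contains 213.88.83.205:
  0.0.0.0/0 (default, matches everything) -> Router V
  213.88.0.0/13 (213.88.0.0 - 213.95.255.255) -> Router G
  213.88.0.0/14 (213.88.0.0 - 213.91.255.255) -> Router C
More-specific entries that do NOT match:
  213.88.81.192/26 (213.88.81.192 - 213.88.81.255) does not contain 213.88.83.205
  213.88.87.0/24 (213.88.87.0 - 213.88.87.255) does not contain 213.88.83.205
  213.88.64.0/20 (213.88.64.0 - 213.88.79.255) does not contain 213.88.83.205
  213.80.64.0/18 (213.80.64.0 - 213.80.127.255) does not contain 213.88.83.205
  213.90.0.0/16 (213.90.0.0 - 213.90.255.255) does not contain 213.88.83.205
Longest matching prefix is /14 -> next hop Router C.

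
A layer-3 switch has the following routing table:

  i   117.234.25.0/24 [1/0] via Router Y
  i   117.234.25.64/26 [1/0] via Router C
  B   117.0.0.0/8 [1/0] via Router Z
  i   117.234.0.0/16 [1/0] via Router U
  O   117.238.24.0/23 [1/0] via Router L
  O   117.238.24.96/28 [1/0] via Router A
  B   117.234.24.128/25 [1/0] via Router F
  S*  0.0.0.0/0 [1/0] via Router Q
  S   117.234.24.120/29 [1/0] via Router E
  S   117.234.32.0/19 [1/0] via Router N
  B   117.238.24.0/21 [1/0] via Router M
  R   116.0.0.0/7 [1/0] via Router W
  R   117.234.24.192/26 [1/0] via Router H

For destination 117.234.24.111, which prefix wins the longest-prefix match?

117.234.0.0/16

Entries matching 117.234.24.111:
  0.0.0.0/0 (default, matches everything)
  116.0.0.0/7 (116.0.0.0 - 117.255.255.255)
  117.0.0.0/8 (117.0.0.0 - 117.255.255.255)
  117.234.0.0/16 (117.234.0.0 - 117.234.255.255)
Most specific is 117.234.0.0/16.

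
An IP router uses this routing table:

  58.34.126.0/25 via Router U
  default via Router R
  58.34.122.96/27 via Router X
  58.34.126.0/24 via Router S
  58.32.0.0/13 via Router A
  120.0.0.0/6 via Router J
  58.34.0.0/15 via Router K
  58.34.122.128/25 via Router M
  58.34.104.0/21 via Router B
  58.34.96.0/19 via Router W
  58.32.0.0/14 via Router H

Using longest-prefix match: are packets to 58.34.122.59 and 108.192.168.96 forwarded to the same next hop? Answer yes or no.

58.34.122.59: longest match 58.34.96.0/19 -> Router W
108.192.168.96: longest match 0.0.0.0/0 -> Router R

no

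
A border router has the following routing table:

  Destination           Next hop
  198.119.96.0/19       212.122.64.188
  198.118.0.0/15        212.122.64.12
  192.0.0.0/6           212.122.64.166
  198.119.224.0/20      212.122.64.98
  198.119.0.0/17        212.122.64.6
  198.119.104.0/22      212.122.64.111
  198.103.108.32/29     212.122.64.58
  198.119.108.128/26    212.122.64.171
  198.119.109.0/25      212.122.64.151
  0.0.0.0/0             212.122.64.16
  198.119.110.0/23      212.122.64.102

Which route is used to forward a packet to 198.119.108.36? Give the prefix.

198.119.96.0/19

Entries matching 198.119.108.36:
  0.0.0.0/0 (default, matches everything)
  198.118.0.0/15 (198.118.0.0 - 198.119.255.255)
  198.119.0.0/17 (198.119.0.0 - 198.119.127.255)
  198.119.96.0/19 (198.119.96.0 - 198.119.127.255)
Most specific is 198.119.96.0/19.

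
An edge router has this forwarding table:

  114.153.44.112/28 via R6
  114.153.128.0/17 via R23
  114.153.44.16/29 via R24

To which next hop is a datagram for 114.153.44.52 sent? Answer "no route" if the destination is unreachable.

No entry's prefix contains 114.153.44.52; there is no default route.

no route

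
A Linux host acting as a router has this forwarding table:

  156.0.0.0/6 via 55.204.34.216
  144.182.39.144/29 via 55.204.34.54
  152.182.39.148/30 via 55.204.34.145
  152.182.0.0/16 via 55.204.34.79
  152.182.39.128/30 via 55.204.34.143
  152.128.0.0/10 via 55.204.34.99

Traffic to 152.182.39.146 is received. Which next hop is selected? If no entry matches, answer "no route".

55.204.34.79

Routes whose prefix contains 152.182.39.146:
  152.128.0.0/10 (152.128.0.0 - 152.191.255.255) -> 55.204.34.99
  152.182.0.0/16 (152.182.0.0 - 152.182.255.255) -> 55.204.34.79
More-specific entries that do NOT match:
  152.182.39.148/30 (152.182.39.148 - 152.182.39.151) does not contain 152.182.39.146
  152.182.39.128/30 (152.182.39.128 - 152.182.39.131) does not contain 152.182.39.146
  144.182.39.144/29 (144.182.39.144 - 144.182.39.151) does not contain 152.182.39.146
Longest matching prefix is /16 -> next hop 55.204.34.79.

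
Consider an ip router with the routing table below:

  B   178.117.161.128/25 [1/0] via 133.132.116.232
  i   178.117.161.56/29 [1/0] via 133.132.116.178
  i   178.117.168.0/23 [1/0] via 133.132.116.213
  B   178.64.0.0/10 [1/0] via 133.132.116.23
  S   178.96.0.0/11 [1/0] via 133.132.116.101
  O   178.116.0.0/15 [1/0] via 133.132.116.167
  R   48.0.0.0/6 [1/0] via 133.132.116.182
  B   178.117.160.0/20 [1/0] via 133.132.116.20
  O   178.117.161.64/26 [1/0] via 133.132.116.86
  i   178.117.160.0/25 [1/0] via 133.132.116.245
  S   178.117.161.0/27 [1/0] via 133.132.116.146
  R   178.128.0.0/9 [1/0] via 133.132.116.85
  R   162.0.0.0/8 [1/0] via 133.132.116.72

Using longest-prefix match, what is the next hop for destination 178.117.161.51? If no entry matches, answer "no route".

133.132.116.20

Routes whose prefix contains 178.117.161.51:
  178.64.0.0/10 (178.64.0.0 - 178.127.255.255) -> 133.132.116.23
  178.96.0.0/11 (178.96.0.0 - 178.127.255.255) -> 133.132.116.101
  178.116.0.0/15 (178.116.0.0 - 178.117.255.255) -> 133.132.116.167
  178.117.160.0/20 (178.117.160.0 - 178.117.175.255) -> 133.132.116.20
More-specific entries that do NOT match:
  178.117.161.56/29 (178.117.161.56 - 178.117.161.63) does not contain 178.117.161.51
  178.117.161.0/27 (178.117.161.0 - 178.117.161.31) does not contain 178.117.161.51
  178.117.161.64/26 (178.117.161.64 - 178.117.161.127) does not contain 178.117.161.51
  178.117.161.128/25 (178.117.161.128 - 178.117.161.255) does not contain 178.117.161.51
  178.117.160.0/25 (178.117.160.0 - 178.117.160.127) does not contain 178.117.161.51
  178.117.168.0/23 (178.117.168.0 - 178.117.169.255) does not contain 178.117.161.51
Longest matching prefix is /20 -> next hop 133.132.116.20.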